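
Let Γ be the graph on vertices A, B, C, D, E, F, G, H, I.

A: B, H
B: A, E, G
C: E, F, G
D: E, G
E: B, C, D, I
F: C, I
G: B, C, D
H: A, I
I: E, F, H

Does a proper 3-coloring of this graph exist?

Yes

The chromatic number is 3. The cycle B-A-H-I-E-B has odd length 5, so it cannot be 2-colored; at least 3 colors are needed.
3 colors suffice: color red → {E, F, G, H}; color blue → {B, C, D, I}; color green → {A}.
That is already a proper 3-coloring.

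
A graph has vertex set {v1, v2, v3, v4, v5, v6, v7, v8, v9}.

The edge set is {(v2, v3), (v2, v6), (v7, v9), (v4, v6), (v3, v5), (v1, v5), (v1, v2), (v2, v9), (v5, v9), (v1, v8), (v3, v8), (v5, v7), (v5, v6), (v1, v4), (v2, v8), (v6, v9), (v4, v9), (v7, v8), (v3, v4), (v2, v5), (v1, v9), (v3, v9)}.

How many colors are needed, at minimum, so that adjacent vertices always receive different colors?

4

v2, v5, v6, v9 form a clique, so at least 4 colors are needed.
One proper 4-coloring: v1=4, v2=3, v3=4, v4=2, v5=2, v6=4, v7=3, v8=1, v9=1. Each edge has distinct colors on its endpoints.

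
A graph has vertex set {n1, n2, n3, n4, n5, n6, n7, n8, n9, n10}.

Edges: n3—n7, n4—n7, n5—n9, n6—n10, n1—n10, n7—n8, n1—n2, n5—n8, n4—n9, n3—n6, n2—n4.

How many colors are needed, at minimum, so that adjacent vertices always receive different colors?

The cycle n5-n8-n7-n4-n9-n5 has odd length 5, so it cannot be 2-colored; at least 3 colors are needed.
3 colors suffice: color 1 → {n1, n6, n7, n9}; color 2 → {n3, n4, n8, n10}; color 3 → {n2, n5}. Each edge has distinct colors on its endpoints.

3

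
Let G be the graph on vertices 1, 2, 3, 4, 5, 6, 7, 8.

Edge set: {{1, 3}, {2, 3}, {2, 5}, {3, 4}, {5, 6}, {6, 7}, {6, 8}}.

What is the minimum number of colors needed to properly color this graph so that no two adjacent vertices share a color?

6 and 7 are adjacent, so at least 2 colors are needed.
2 colors suffice: color red → {1, 2, 4, 6}; color blue → {3, 5, 7, 8}. Every edge joins two different colors.

2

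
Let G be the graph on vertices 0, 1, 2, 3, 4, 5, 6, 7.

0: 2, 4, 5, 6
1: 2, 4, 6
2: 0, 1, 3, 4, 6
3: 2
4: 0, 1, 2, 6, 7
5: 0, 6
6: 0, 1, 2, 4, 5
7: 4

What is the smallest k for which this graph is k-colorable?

1, 2, 4, 6 are pairwise adjacent (a clique of size 4), so at least 4 colors are needed.
A valid assignment using 4 colors: 0=yellow, 1=yellow, 2=green, 3=red, 4=red, 5=red, 6=blue, 7=blue. Each edge has distinct colors on its endpoints.

4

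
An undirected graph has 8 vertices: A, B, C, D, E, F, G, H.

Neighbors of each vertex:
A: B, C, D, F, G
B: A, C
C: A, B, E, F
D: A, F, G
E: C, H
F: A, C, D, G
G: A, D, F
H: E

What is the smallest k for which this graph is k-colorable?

A, D, F, G are mutually adjacent (a clique of size 4), so at least 4 colors are needed.
4 colors suffice: color red → {A, E}; color blue → {B, F, H}; color green → {C, D}; color yellow → {G}. No two adjacent vertices share a color.

4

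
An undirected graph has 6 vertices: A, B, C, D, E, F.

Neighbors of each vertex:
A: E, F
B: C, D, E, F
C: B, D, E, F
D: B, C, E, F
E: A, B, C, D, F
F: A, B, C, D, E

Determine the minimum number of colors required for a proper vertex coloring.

B, C, D, E, F are mutually adjacent (a clique of size 5), so at least 5 colors are needed.
5 colors suffice: color 1 → {F}; color 2 → {E}; color 3 → {A, D}; color 4 → {B}; color 5 → {C}. No two adjacent vertices share a color.

5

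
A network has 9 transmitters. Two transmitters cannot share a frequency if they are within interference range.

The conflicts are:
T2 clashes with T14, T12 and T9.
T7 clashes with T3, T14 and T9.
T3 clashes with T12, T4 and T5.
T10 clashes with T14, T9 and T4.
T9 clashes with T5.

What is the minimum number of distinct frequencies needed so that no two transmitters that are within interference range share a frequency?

3

The cycle T5-T3-T12-T2-T9-T5 has odd length 5, so it cannot be 2-colored; at least 3 frequencies are needed.
3 frequencies suffice: frequency 1 → {T3, T14, T9}; frequency 2 → {T2, T7, T10, T5}; frequency 3 → {T12, T4}. No two conflicting transmitters share a frequency.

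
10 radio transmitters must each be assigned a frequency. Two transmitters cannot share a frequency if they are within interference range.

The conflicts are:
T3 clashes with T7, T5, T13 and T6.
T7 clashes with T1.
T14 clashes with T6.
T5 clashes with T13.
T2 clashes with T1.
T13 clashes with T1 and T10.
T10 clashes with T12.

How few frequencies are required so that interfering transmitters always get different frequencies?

3

T3, T5, T13 pairwise conflict, so at least 3 frequencies are needed.
A valid assignment using 3 frequencies: T3=2, T7=1, T14=2, T5=3, T2=1, T13=1, T1=2, T6=1, T10=2, T12=1. Each listed conflict is separated.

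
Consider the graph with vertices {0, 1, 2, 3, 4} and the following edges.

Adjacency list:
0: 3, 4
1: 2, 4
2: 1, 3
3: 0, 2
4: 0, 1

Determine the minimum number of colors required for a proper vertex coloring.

3

The cycle 2-1-4-0-3-2 has odd length 5, so it cannot be 2-colored; at least 3 colors are needed.
3 colors suffice: 0=green, 1=blue, 2=red, 3=blue, 4=red. No two adjacent vertices share a color.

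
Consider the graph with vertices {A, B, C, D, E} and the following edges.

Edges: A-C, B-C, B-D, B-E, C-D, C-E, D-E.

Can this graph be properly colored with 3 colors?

No

B, C, D, E are pairwise adjacent (a clique of size 4), so at least 4 colors are needed.
So 3 colors are not enough.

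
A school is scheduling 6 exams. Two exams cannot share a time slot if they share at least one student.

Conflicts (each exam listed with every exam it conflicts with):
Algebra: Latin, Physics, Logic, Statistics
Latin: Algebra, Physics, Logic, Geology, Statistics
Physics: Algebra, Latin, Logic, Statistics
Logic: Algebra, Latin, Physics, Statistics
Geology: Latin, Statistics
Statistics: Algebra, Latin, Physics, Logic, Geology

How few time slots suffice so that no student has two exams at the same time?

5

Algebra, Latin, Physics, Logic, Statistics are mutually in conflict, so at least 5 time slots are needed.
5 time slots suffice: time slot 1 → {Statistics}; time slot 2 → {Latin}; time slot 3 → {Physics, Geology}; time slot 4 → {Algebra}; time slot 5 → {Logic}. No two conflicting exams share a time slot.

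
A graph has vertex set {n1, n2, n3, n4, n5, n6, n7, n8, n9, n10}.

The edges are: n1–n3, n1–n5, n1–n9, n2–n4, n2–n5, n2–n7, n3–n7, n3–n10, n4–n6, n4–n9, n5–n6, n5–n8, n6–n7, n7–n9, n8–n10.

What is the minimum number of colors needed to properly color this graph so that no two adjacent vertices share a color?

3

The cycle n1-n5-n8-n10-n3-n1 has odd length 5, so it cannot be 2-colored; at least 3 colors are needed.
A valid assignment using 3 colors: n1=green, n2=blue, n3=blue, n4=red, n5=red, n6=blue, n7=red, n8=blue, n9=blue, n10=red. No two adjacent vertices share a color.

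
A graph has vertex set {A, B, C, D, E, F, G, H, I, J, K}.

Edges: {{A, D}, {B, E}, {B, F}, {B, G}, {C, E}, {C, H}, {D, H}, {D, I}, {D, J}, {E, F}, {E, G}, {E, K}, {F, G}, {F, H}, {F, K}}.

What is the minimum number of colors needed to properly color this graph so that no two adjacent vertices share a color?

4

B, E, F, G are mutually adjacent (a clique of size 4), so at least 4 colors are needed.
4 colors suffice: color 1 → {C, D, F}; color 2 → {A, E, H, I, J}; color 3 → {B, K}; color 4 → {G}. Each edge has distinct colors on its endpoints.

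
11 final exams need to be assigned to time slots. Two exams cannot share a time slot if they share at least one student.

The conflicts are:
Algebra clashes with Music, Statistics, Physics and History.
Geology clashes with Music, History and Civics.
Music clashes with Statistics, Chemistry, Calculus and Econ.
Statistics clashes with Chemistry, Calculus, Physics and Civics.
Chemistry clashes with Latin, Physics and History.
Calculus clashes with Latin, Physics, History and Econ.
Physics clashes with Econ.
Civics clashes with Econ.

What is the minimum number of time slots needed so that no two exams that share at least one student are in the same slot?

Music, Statistics, Calculus pairwise conflict, so at least 3 time slots are needed.
3 time slots suffice: time slot 1 → {Music, Latin, Physics, History, Civics}; time slot 2 → {Algebra, Geology, Chemistry, Calculus}; time slot 3 → {Statistics, Econ}. Each listed conflict is separated.

3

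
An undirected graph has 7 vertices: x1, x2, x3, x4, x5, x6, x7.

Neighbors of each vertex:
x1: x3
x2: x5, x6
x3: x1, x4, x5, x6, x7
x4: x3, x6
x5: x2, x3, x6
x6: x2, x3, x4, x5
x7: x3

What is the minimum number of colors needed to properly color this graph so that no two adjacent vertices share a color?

3

x3, x4, x6 are mutually adjacent, so at least 3 colors are needed.
A valid assignment using 3 colors: x1=2, x2=1, x3=1, x4=3, x5=3, x6=2, x7=2. Every edge joins two different colors.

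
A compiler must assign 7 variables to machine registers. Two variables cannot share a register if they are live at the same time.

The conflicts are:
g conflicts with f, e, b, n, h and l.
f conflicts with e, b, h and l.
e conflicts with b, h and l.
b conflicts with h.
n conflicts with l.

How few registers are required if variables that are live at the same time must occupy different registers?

g, f, e, b, h pairwise conflict, so at least 5 registers are needed.
5 registers suffice: register 1 → {g}; register 2 → {f, n}; register 3 → {e}; register 4 → {h, l}; register 5 → {b}. Every pair that conflicts lands in different registers.

5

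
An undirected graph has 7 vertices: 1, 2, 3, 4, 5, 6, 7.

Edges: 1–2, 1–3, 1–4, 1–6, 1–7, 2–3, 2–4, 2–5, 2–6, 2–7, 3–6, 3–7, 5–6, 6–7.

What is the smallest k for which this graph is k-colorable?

1, 2, 3, 6, 7 are pairwise adjacent (a clique of size 5), so at least 5 colors are needed.
5 colors suffice: color a → {2}; color b → {1, 5}; color c → {4, 6}; color d → {3}; color e → {7}. No two adjacent vertices share a color.

5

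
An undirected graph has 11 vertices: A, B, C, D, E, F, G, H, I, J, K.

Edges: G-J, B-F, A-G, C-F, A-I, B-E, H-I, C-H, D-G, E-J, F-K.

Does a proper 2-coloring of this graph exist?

The cycle B-E-J-G-A-I-H-C-F-B has odd length 9, so it cannot be 2-colored; at least 3 colors are needed.
So 2 colors are not enough.

No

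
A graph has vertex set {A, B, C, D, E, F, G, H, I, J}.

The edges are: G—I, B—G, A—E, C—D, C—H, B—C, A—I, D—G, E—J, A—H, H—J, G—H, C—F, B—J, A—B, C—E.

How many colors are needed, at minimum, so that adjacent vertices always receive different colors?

2

C and D are adjacent, so at least 2 colors are needed.
2 colors suffice: color 1 → {A, C, G, J}; color 2 → {B, D, E, F, H, I}. No two adjacent vertices share a color.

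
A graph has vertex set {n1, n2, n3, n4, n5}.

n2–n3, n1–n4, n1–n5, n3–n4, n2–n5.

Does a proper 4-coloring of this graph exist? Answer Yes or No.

The chromatic number is 3. The cycle n2-n3-n4-n1-n5-n2 has odd length 5, so it cannot be 2-colored; at least 3 colors are needed.
3 colors suffice: color red → {n4, n5}; color blue → {n1, n3}; color green → {n2}.
Since 4 ≥ 3, a proper 4-coloring certainly exists.

Yes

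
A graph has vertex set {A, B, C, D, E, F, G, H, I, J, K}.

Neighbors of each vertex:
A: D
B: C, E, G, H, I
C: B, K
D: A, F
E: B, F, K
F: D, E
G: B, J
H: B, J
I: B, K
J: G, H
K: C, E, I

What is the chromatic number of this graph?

2

H and J are adjacent, so at least 2 colors are needed.
A valid assignment using 2 colors: A=red, B=red, C=blue, D=blue, E=blue, F=red, G=blue, H=blue, I=blue, J=red, K=red. Every edge joins two different colors.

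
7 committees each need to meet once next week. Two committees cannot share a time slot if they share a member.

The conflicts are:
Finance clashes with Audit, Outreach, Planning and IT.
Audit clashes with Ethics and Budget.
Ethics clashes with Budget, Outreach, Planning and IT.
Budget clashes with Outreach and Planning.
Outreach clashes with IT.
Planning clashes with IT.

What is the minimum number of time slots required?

Finance, Planning, IT all conflict with each other, so at least 3 time slots are needed.
A valid assignment using 3 time slots: Finance=1, Audit=3, Ethics=1, Budget=2, Outreach=3, Planning=3, IT=2. Every pair that conflicts lands in different time slots.

3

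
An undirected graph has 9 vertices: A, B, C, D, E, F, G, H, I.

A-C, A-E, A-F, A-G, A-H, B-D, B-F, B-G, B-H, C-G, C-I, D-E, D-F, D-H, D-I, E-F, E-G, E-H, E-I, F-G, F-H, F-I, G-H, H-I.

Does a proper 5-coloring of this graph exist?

The chromatic number is 5. D, E, F, H, I are mutually adjacent (a clique of size 5), so at least 5 colors are needed.
5 colors suffice: color red → {C, F}; color blue → {H}; color green → {B, E}; color yellow → {D, G}; color purple → {A, I}.
That is already a proper 5-coloring.

Yes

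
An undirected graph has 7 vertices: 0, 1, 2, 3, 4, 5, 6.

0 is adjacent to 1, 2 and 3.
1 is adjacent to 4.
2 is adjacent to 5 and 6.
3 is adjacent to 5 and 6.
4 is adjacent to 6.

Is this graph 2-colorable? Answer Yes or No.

The cycle 1-0-2-6-4-1 has odd length 5, so it cannot be 2-colored; at least 3 colors are needed.
So 2 colors are not enough.

No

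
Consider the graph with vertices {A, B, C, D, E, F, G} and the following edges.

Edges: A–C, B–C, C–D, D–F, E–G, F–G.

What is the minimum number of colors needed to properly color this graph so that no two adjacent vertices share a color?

D and F are adjacent, so at least 2 colors are needed.
2 colors suffice: color 1 → {C, E, F}; color 2 → {A, B, D, G}. No two adjacent vertices share a color.

2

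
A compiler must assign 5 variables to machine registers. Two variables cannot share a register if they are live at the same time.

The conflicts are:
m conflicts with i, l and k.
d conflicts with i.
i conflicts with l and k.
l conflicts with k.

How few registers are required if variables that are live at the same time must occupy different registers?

m, i, l, k are mutually in conflict, so at least 4 registers are needed.
A valid assignment using 4 registers: m=2, d=2, i=1, l=3, k=4. Each listed conflict is separated.

4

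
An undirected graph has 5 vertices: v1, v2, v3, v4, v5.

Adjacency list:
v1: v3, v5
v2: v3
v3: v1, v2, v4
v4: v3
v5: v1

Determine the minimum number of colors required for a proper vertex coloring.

2

v1 and v3 are adjacent, so at least 2 colors are needed.
2 colors suffice: color 1 → {v3, v5}; color 2 → {v1, v2, v4}. Each edge has distinct colors on its endpoints.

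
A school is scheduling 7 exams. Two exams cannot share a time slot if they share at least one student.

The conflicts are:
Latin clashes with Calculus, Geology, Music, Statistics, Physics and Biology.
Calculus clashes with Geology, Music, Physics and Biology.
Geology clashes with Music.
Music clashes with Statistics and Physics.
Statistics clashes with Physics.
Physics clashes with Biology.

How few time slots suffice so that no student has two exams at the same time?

Latin, Calculus, Physics, Biology pairwise conflict, so at least 4 time slots are needed.
4 time slots suffice: time slot 1 → {Latin}; time slot 2 → {Geology, Physics}; time slot 3 → {Music, Biology}; time slot 4 → {Calculus, Statistics}. Each listed conflict is separated.

4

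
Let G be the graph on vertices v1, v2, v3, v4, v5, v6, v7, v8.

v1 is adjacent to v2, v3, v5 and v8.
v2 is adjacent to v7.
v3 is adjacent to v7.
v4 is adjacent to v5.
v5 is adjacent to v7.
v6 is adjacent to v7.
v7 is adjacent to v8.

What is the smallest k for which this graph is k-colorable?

v6 and v7 are adjacent, so at least 2 colors are needed.
A valid assignment using 2 colors: v1=1, v2=2, v3=2, v4=1, v5=2, v6=2, v7=1, v8=2. Each edge has distinct colors on its endpoints.

2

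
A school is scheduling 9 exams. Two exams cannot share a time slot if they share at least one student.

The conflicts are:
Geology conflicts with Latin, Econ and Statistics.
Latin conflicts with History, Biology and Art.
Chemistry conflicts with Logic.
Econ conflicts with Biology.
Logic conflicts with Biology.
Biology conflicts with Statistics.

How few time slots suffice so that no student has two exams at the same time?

2

Geology and Statistics conflict, so at least 2 time slots are needed.
Using 2 time slots: Geology=2, Latin=1, Chemistry=2, Econ=1, History=2, Logic=1, Biology=2, Statistics=1, Art=2. No two conflicting exams share a time slot.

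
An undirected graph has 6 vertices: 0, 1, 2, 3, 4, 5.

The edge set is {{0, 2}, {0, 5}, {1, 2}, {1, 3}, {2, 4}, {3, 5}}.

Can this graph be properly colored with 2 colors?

The cycle 3-1-2-0-5-3 has odd length 5, so it cannot be 2-colored; at least 3 colors are needed.
So 2 colors are not enough.

No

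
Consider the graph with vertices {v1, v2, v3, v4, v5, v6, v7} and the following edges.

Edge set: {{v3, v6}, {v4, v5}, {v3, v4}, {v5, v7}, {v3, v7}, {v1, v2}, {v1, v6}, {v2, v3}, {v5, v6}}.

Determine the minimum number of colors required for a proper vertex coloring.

2

v2 and v3 are adjacent, so at least 2 colors are needed.
2 colors suffice: color 1 → {v1, v3, v5}; color 2 → {v2, v4, v6, v7}. No two adjacent vertices share a color.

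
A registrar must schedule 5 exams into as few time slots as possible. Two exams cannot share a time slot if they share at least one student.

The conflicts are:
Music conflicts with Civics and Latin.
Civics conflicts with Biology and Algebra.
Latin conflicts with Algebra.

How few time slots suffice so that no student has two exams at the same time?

Latin and Algebra conflict, so at least 2 time slots are needed.
2 time slots suffice: time slot 1 → {Civics, Latin}; time slot 2 → {Music, Biology, Algebra}. Every pair that conflicts lands in different time slots.

2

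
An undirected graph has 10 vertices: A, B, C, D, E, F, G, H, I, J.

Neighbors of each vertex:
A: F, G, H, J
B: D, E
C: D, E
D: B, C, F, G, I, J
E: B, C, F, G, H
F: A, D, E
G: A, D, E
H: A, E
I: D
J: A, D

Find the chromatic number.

A and H are adjacent, so at least 2 colors are needed.
2 colors suffice: color 1 → {A, D, E}; color 2 → {B, C, F, G, H, I, J}. Every edge joins two different colors.

2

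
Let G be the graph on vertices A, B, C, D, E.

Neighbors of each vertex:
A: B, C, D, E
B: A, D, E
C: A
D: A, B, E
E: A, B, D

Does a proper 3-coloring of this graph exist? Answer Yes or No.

No

A, B, D, E form a clique, so at least 4 colors are needed.
So 3 colors are not enough.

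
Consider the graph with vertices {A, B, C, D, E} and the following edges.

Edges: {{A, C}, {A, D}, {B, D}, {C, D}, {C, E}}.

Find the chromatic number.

3

A, C, D are mutually adjacent, so at least 3 colors are needed.
One proper 3-coloring: A=3, B=2, C=2, D=1, E=1. Every edge joins two different colors.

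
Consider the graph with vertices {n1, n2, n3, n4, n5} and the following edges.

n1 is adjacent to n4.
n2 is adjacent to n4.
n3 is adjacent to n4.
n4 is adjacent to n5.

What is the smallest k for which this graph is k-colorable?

n1 and n4 are adjacent, so at least 2 colors are needed.
2 colors suffice: color 1 → {n4}; color 2 → {n1, n2, n3, n5}. Each edge has distinct colors on its endpoints.

2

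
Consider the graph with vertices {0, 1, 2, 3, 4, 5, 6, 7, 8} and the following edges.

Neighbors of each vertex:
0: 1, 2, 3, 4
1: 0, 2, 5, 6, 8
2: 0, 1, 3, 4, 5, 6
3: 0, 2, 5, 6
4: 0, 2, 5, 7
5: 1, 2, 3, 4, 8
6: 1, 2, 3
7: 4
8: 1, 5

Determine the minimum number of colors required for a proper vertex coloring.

3

1, 5, 8 are pairwise adjacent, so at least 3 colors are needed.
3 colors suffice: color a → {2, 7, 8}; color b → {1, 3, 4}; color c → {0, 5, 6}. No two adjacent vertices share a color.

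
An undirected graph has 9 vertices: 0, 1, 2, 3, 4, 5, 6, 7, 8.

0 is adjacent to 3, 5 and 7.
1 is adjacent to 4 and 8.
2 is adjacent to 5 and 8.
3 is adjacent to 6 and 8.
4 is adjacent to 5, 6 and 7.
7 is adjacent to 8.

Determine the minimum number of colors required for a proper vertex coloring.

The cycle 8-2-5-0-7-8 has odd length 5, so it cannot be 2-colored; at least 3 colors are needed.
One proper 3-coloring: 0=red, 1=blue, 2=green, 3=blue, 4=red, 5=blue, 6=green, 7=blue, 8=red. Every edge joins two different colors.

3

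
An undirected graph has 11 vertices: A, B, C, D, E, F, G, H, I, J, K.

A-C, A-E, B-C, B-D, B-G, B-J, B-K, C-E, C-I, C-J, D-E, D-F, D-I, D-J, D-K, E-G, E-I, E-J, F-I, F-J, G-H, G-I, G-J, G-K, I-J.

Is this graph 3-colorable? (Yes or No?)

No

E, G, I, J form a clique, so at least 4 colors are needed.
So 3 colors are not enough.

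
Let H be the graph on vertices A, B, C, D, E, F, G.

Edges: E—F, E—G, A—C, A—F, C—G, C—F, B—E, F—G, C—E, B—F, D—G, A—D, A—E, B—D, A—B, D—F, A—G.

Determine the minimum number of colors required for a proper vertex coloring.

5

A, C, E, F, G are mutually adjacent (a clique of size 5), so at least 5 colors are needed.
5 colors suffice: color 1 → {A}; color 2 → {F}; color 3 → {D, E}; color 4 → {B, G}; color 5 → {C}. Every edge joins two different colors.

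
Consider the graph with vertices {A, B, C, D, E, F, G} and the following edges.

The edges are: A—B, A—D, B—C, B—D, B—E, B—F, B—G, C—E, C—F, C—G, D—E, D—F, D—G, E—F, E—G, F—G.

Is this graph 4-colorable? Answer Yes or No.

No

B, C, E, F, G form a clique, so at least 5 colors are needed.
So 4 colors are not enough.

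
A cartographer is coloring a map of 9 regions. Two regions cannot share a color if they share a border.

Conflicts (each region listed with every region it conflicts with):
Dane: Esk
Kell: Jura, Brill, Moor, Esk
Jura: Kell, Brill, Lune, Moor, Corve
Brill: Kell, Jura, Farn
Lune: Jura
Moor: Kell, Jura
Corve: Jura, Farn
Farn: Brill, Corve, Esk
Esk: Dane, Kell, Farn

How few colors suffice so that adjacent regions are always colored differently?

Kell, Jura, Moor pairwise conflict, so at least 3 colors are needed.
3 colors suffice: color 1 → {Dane, Jura, Farn}; color 2 → {Kell, Lune, Corve}; color 3 → {Brill, Moor, Esk}. No two conflicting regions share a color.

3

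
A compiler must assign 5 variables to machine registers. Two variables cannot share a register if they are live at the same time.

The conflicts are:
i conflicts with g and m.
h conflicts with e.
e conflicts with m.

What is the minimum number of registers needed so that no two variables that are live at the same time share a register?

2

i and g conflict, so at least 2 registers are needed.
2 registers suffice: i=1, h=2, g=2, e=1, m=2. Every pair that conflicts lands in different registers.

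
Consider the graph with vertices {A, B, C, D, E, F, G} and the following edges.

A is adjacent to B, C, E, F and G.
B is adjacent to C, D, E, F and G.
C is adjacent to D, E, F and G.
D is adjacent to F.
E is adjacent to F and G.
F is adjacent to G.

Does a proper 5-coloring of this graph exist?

No

A, B, C, E, F, G are mutually adjacent (a clique of size 6), so at least 6 colors are needed.
So 5 colors are not enough.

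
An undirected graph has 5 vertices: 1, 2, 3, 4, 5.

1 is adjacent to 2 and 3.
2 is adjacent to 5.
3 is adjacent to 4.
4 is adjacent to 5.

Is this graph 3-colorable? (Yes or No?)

Yes

The chromatic number is 3. The cycle 3-4-5-2-1-3 has odd length 5, so it cannot be 2-colored; at least 3 colors are needed.
3 colors suffice: color red → {3, 5}; color blue → {2, 4}; color green → {1}.
That is already a proper 3-coloring.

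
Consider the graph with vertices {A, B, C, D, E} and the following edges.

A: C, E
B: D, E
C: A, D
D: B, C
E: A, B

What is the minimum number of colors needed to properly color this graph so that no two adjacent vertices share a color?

3

The cycle E-A-C-D-B-E has odd length 5, so it cannot be 2-colored; at least 3 colors are needed.
3 colors suffice: color 1 → {B, C}; color 2 → {A, D}; color 3 → {E}. Each edge has distinct colors on its endpoints.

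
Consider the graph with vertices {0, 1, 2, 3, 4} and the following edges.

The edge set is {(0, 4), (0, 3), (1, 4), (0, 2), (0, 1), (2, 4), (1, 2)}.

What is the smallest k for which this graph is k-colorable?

4

0, 1, 2, 4 are pairwise adjacent (a clique of size 4), so at least 4 colors are needed.
4 colors suffice: color red → {0}; color blue → {1, 3}; color green → {2}; color yellow → {4}. No two adjacent vertices share a color.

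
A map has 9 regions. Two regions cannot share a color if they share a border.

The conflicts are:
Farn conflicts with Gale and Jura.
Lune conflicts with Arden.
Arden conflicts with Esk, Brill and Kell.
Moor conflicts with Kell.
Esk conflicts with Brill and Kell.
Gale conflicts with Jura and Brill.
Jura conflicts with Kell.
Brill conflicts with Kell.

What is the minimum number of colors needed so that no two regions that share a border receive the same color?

Arden, Esk, Brill, Kell all conflict with each other, so at least 4 colors are needed.
4 colors suffice: color 1 → {Lune, Gale, Kell}; color 2 → {Moor, Jura, Brill}; color 3 → {Farn, Arden}; color 4 → {Esk}. Each listed conflict is separated.

4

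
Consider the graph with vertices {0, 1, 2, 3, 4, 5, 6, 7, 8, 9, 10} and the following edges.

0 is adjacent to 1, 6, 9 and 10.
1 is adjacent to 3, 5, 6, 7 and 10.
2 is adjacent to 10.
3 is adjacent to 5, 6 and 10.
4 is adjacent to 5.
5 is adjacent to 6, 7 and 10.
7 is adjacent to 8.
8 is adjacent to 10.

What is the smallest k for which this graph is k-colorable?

4

1, 3, 5, 6 are mutually adjacent (a clique of size 4), so at least 4 colors are needed.
One proper 4-coloring: 0=b, 1=c, 2=b, 3=d, 4=a, 5=b, 6=a, 7=a, 8=b, 9=a, 10=a. Each edge has distinct colors on its endpoints.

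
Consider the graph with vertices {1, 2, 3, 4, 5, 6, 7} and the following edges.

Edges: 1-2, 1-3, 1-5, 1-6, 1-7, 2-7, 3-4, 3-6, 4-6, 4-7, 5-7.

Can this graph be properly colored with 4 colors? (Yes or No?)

Yes

The chromatic number is 3. 3, 4, 6 are pairwise adjacent, so at least 3 colors are needed.
3 colors suffice: color red → {1, 4}; color blue → {6, 7}; color green → {2, 3, 5}.
Since 4 ≥ 3, a proper 4-coloring certainly exists.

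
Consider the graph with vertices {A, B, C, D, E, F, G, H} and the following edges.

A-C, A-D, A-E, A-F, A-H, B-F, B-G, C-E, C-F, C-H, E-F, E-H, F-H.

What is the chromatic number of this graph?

A, C, E, F, H form a clique, so at least 5 colors are needed.
5 colors suffice: A=red, B=red, C=purple, D=blue, E=green, F=blue, G=blue, H=yellow. Each edge has distinct colors on its endpoints.

5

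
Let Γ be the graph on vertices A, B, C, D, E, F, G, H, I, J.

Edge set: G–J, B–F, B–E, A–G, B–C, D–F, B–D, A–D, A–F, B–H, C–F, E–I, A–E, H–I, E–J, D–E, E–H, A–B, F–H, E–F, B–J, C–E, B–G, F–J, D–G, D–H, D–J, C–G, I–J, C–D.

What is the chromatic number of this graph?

B, D, E, F, J form a clique, so at least 5 colors are needed.
5 colors suffice: A=5, B=3, C=5, D=1, E=2, F=4, G=2, H=5, I=1, J=5. No two adjacent vertices share a color.

5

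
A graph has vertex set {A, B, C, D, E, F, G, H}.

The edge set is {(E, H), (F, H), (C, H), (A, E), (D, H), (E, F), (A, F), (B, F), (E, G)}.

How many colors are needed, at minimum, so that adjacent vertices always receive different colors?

3

E, F, H are pairwise adjacent, so at least 3 colors are needed.
One proper 3-coloring: A=2, B=2, C=1, D=1, E=3, F=1, G=1, H=2. Every edge joins two different colors.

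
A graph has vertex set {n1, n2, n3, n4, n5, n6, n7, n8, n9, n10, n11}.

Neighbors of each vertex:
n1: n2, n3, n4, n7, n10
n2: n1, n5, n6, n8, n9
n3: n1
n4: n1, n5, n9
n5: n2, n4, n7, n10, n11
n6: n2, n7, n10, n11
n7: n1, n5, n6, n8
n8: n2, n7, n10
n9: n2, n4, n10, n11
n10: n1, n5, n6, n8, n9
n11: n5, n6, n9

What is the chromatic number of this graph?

2

n2 and n8 are adjacent, so at least 2 colors are needed.
2 colors suffice: color red → {n2, n3, n4, n7, n10, n11}; color blue → {n1, n5, n6, n8, n9}. Every edge joins two different colors.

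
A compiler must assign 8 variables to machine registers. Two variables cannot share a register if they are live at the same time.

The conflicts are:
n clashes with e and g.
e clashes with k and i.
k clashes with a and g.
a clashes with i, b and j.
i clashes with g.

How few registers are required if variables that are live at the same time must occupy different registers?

a and j conflict, so at least 2 registers are needed.
2 registers suffice: register 1 → {e, a, g}; register 2 → {n, k, i, b, j}. Each listed conflict is separated.

2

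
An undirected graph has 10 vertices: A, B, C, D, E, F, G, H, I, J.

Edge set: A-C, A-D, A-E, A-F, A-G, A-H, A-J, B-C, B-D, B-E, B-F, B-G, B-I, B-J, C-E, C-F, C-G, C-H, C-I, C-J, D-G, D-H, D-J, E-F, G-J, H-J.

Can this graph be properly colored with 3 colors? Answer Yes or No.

A, C, E, F are mutually adjacent (a clique of size 4), so at least 4 colors are needed.
So 3 colors are not enough.

No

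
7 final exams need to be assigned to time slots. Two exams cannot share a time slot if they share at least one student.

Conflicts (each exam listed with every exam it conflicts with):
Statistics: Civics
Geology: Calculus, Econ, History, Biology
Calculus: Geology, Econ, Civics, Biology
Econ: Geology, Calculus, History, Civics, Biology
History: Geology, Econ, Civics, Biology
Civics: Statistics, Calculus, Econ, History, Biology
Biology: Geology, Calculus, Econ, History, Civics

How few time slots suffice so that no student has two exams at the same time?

Calculus, Econ, Civics, Biology pairwise conflict, so at least 4 time slots are needed.
A valid assignment using 4 time slots: Statistics=1, Geology=2, Calculus=4, Econ=3, History=4, Civics=2, Biology=1. Every pair that conflicts lands in different time slots.

4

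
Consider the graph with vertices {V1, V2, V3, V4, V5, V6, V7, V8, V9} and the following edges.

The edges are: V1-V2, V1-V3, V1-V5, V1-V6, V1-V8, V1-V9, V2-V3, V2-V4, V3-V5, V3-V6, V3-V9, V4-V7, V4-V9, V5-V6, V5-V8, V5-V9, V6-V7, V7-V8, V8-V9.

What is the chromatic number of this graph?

4

V1, V5, V8, V9 form a clique, so at least 4 colors are needed.
A valid assignment using 4 colors: V1=1, V2=2, V3=3, V4=1, V5=4, V6=2, V7=4, V8=3, V9=2. Every edge joins two different colors.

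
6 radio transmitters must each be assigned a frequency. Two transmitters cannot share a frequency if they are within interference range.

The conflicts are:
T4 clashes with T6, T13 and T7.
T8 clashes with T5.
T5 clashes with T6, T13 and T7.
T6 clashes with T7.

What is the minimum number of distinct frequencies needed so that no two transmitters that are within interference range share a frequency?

T4, T6, T7 all conflict with each other, so at least 3 frequencies are needed.
3 frequencies suffice: frequency 1 → {T4, T5}; frequency 2 → {T8, T6, T13}; frequency 3 → {T7}. Every pair that conflicts lands in different frequencies.

3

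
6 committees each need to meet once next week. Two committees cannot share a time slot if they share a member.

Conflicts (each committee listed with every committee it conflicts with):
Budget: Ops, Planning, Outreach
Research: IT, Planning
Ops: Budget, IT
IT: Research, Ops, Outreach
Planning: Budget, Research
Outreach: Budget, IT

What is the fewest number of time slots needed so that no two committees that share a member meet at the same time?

3

The cycle Ops-Budget-Planning-Research-IT-Ops has odd length 5, so it cannot be 2-colored; at least 3 time slots are needed.
3 time slots suffice: time slot 1 → {Budget, IT}; time slot 2 → {Ops, Planning, Outreach}; time slot 3 → {Research}. No two conflicting committees share a time slot.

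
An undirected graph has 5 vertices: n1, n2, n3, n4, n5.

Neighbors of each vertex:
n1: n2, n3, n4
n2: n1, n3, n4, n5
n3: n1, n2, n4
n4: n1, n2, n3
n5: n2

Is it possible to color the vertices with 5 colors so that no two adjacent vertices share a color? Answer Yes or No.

The chromatic number is 4. n1, n2, n3, n4 form a clique, so at least 4 colors are needed.
4 colors suffice: color R → {n2}; color B → {n4, n5}; color G → {n1}; color Y → {n3}.
Since 5 ≥ 4, a proper 5-coloring certainly exists.

Yes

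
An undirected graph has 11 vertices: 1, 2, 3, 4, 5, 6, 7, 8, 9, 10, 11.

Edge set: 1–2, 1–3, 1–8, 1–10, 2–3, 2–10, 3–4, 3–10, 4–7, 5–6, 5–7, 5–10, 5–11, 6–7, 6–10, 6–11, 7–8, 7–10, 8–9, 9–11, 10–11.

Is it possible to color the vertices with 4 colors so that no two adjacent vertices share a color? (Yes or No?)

Yes

The chromatic number is 4. 1, 2, 3, 10 are mutually adjacent (a clique of size 4), so at least 4 colors are needed.
4 colors suffice: color a → {4, 8, 10}; color b → {3, 7, 11}; color c → {1, 5, 9}; color d → {2, 6}.
That is already a proper 4-coloring.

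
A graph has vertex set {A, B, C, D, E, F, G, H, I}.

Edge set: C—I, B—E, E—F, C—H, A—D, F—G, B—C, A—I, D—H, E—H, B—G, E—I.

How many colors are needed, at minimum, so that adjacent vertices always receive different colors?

The cycle I-C-H-D-A-I has odd length 5, so it cannot be 2-colored; at least 3 colors are needed.
3 colors suffice: color 1 → {A, C, E, G}; color 2 → {B, F, H, I}; color 3 → {D}. Each edge has distinct colors on its endpoints.

3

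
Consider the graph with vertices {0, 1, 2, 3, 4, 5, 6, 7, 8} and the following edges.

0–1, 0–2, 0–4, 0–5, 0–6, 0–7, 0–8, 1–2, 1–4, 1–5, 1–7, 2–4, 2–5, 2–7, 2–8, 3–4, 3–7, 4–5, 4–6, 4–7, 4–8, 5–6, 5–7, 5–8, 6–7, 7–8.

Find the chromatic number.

6

0, 1, 2, 4, 5, 7 form a clique, so at least 6 colors are needed.
6 colors suffice: color red → {4}; color blue → {7}; color green → {3, 5}; color yellow → {0}; color purple → {2, 6}; color orange → {1, 8}. Every edge joins two different colors.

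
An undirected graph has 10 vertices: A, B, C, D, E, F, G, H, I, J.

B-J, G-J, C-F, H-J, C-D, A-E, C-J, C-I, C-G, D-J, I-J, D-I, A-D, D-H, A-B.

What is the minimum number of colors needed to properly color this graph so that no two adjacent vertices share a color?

C, D, I, J are pairwise adjacent (a clique of size 4), so at least 4 colors are needed.
One proper 4-coloring: A=1, B=2, C=3, D=2, E=2, F=1, G=2, H=3, I=4, J=1. Each edge has distinct colors on its endpoints.

4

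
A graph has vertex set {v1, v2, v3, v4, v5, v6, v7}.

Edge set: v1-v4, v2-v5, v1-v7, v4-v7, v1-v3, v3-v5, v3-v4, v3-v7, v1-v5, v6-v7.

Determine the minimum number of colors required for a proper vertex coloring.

v1, v3, v4, v7 are mutually adjacent (a clique of size 4), so at least 4 colors are needed.
4 colors suffice: color 1 → {v5, v7}; color 2 → {v1, v2, v6}; color 3 → {v3}; color 4 → {v4}. Every edge joins two different colors.

4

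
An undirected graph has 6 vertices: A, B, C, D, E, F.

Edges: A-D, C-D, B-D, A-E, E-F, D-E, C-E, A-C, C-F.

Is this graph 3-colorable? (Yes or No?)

A, C, D, E are mutually adjacent (a clique of size 4), so at least 4 colors are needed.
So 3 colors are not enough.

No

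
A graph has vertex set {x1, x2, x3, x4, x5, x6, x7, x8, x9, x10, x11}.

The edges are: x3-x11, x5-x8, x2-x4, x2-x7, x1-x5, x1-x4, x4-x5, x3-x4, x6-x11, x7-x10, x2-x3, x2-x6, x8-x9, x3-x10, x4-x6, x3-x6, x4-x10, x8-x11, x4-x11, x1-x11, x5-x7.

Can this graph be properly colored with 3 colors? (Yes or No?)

x3, x4, x6, x11 are mutually adjacent (a clique of size 4), so at least 4 colors are needed.
So 3 colors are not enough.

No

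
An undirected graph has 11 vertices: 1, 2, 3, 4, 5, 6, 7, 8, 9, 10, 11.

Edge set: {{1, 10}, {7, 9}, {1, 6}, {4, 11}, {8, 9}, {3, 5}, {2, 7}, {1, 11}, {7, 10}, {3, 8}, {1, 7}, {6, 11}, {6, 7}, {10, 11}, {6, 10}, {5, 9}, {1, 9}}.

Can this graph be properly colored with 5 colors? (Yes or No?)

The chromatic number is 4. 1, 6, 7, 10 are mutually adjacent (a clique of size 4), so at least 4 colors are needed.
4 colors suffice: color red → {5, 7, 8, 11}; color blue → {1, 2, 3, 4}; color green → {6, 9}; color yellow → {10}.
Since 5 ≥ 4, a proper 5-coloring certainly exists.

Yes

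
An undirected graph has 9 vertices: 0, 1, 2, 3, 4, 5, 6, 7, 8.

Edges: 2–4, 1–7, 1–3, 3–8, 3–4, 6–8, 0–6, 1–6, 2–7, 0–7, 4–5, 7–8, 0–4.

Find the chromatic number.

3

The cycle 3-4-0-7-1-3 has odd length 5, so it cannot be 2-colored; at least 3 colors are needed.
3 colors suffice: 0=b, 1=b, 2=b, 3=c, 4=a, 5=b, 6=a, 7=a, 8=b. No two adjacent vertices share a color.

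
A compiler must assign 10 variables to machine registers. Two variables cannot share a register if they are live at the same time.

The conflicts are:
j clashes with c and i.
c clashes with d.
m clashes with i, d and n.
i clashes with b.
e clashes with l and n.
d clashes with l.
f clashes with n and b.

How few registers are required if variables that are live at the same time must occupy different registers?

The cycle i-j-c-d-m-i has odd length 5, so it cannot be 2-colored; at least 3 registers are needed.
Using 3 registers: j=3, c=2, m=2, i=1, e=2, d=1, f=3, l=3, n=1, b=2. Every pair that conflicts lands in different registers.

3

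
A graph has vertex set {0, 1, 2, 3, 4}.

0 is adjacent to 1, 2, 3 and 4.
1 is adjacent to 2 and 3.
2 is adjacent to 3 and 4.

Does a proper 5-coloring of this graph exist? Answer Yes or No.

The chromatic number is 4. 0, 1, 2, 3 form a clique, so at least 4 colors are needed.
4 colors suffice: color a → {0}; color b → {2}; color c → {1, 4}; color d → {3}.
Since 5 ≥ 4, a proper 5-coloring certainly exists.

Yes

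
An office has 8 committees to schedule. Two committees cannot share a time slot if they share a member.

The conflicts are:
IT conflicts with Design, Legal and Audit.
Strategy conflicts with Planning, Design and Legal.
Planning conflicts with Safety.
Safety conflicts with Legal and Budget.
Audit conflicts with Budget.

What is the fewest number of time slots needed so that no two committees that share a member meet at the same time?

The cycle Budget-Safety-Legal-IT-Audit-Budget has odd length 5, so it cannot be 2-colored; at least 3 time slots are needed.
Using 3 time slots: IT=1, Strategy=1, Planning=2, Safety=1, Design=2, Legal=2, Audit=2, Budget=3. No two conflicting committees share a time slot.

3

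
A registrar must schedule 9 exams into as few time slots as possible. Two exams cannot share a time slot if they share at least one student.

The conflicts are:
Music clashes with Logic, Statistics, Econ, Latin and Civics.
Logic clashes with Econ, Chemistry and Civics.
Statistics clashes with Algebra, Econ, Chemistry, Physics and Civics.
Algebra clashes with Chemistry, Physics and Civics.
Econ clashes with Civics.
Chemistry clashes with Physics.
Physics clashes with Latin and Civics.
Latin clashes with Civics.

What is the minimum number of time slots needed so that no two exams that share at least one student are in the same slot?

Statistics, Algebra, Chemistry, Physics pairwise conflict, so at least 4 time slots are needed.
4 time slots suffice: time slot 1 → {Chemistry, Civics}; time slot 2 → {Logic, Statistics, Latin}; time slot 3 → {Music, Physics}; time slot 4 → {Algebra, Econ}. Each listed conflict is separated.

4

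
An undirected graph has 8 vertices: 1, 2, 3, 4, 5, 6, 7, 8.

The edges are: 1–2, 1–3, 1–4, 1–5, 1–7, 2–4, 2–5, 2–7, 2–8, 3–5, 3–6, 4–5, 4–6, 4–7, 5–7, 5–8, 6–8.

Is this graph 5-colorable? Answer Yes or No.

Yes

The chromatic number is 5. 1, 2, 4, 5, 7 are pairwise adjacent (a clique of size 5), so at least 5 colors are needed.
A valid assignment using 5 colors: 1=blue, 2=green, 3=green, 4=yellow, 5=red, 6=red, 7=purple, 8=blue.
That is already a proper 5-coloring.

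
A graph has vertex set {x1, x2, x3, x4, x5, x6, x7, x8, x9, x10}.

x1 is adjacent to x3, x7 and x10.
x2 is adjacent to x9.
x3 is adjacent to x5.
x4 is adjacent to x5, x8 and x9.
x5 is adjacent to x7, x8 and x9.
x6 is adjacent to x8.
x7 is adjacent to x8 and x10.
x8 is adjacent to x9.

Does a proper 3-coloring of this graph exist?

x4, x5, x8, x9 are pairwise adjacent (a clique of size 4), so at least 4 colors are needed.
So 3 colors are not enough.

No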